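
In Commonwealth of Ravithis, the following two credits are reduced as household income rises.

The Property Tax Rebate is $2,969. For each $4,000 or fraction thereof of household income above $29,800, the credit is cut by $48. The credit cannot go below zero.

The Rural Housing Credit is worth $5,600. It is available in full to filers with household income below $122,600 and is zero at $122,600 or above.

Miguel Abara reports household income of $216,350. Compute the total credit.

$713

Property Tax Rebate: income exceeds $29,800 by $186,550, which is 47 full-or-partial $4,000 increments; reduction = 47 × $48 = $2,256, leaving $713.
Rural Housing Credit: $216,350 meets or exceeds the $122,600 cutoff, so the credit is $0.
Total: $713 + $0 = $713.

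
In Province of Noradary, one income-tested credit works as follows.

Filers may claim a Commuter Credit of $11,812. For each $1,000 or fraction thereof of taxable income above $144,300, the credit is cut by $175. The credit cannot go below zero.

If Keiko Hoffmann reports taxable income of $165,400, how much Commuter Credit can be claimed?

$7,962

Commuter Credit: income exceeds $144,300 by $21,100, which is 22 full-or-partial $1,000 increments; reduction = 22 × $175 = $3,850, leaving $7,962.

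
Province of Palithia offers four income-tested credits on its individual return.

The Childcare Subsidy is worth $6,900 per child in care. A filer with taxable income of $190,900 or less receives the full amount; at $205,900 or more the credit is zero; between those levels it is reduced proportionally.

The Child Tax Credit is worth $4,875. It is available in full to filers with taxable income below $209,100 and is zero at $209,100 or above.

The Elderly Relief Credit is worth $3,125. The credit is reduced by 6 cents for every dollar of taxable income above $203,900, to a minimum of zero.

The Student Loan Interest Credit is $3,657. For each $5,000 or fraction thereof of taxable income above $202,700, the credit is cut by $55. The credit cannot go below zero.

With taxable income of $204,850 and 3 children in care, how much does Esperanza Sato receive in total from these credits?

Childcare Subsidy: base = 3 × $6,900 = $20,700. $204,850 is $13,950 into a $15,000 phase-out range, leaving 1,050/15,000 of the credit: $20,700 × 1,050/15,000 = $1,449.
Child Tax Credit: $204,850 is below the $209,100 cutoff, so the full $4,875 applies.
Elderly Relief Credit: 6% of the $950 excess over $203,900 is $57; credit = $3,125 − $57 = $3,068.
Student Loan Interest Credit: income exceeds $202,700 by $2,150, which is 1 full-or-partial $5,000 increment; reduction = 1 × $55 = $55, leaving $3,602.
Total: $1,449 + $4,875 + $3,068 + $3,602 = $12,994.

$12,994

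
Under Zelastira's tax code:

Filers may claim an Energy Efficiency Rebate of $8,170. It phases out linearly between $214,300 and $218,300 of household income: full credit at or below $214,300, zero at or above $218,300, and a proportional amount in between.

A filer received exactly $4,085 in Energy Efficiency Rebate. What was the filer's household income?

$4,085 is 4,085/8,170 of the full $8,170, so 4,085/8,170 of the $4,000 range has been used: income = $214,300 + $4,000 × 4,085/8,170 = $216,300.

$216,300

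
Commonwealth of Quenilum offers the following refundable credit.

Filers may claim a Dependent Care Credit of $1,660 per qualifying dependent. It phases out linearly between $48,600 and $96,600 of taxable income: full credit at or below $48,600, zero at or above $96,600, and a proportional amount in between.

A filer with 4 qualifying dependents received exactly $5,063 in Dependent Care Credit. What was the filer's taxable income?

$60,000

Full credit = 4 × $1,660 = $6,640.
$5,063 is 5,063/6,640 of the full $6,640, so 1,577/6,640 of the $48,000 range has been used: income = $48,600 + $48,000 × 1,577/6,640 = $60,000.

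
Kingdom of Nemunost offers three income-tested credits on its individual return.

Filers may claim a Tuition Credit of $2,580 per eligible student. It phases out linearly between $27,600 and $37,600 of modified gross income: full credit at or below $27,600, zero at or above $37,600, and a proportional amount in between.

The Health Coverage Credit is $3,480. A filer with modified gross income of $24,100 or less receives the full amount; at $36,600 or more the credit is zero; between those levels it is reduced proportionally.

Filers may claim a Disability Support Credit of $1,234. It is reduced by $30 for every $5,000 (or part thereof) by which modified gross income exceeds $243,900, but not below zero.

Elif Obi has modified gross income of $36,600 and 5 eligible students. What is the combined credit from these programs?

Tuition Credit: base = 5 × $2,580 = $12,900. $36,600 is $9,000 into a $10,000 phase-out range, leaving 1,000/10,000 of the credit: $12,900 × 1,000/10,000 = $1,290.
Health Coverage Credit: $36,600 is at or above $36,600, so the credit is $0.
Disability Support Credit: $36,600 is at or below the $243,900 threshold, so the full $1,234 applies.
Total: $1,290 + $0 + $1,234 = $2,524.

$2,524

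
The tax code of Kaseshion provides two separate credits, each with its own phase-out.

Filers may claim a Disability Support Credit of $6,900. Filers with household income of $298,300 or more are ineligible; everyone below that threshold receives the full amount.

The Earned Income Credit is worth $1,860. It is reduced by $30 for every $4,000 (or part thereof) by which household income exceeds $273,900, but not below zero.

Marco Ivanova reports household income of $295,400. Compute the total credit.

Disability Support Credit: $295,400 is below the $298,300 cutoff, so the full $6,900 applies.
Earned Income Credit: income exceeds $273,900 by $21,500, which is 6 full-or-partial $4,000 increments; reduction = 6 × $30 = $180, leaving $1,680.
Total: $6,900 + $1,680 = $8,580.

$8,580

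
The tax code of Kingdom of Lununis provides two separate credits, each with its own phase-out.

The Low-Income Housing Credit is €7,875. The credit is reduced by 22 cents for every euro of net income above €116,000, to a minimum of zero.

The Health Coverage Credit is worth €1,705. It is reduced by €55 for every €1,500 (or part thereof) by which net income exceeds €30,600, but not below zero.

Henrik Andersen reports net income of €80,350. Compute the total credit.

Low-Income Housing Credit: €80,350 is at or below the €116,000 threshold, so the full €7,875 applies.
Health Coverage Credit: income exceeds €30,600 by €49,750 → 34 increments × €55 = €1,870 ≥ base, so the credit is €0.
Total: €7,875 + €0 = €7,875.

€7,875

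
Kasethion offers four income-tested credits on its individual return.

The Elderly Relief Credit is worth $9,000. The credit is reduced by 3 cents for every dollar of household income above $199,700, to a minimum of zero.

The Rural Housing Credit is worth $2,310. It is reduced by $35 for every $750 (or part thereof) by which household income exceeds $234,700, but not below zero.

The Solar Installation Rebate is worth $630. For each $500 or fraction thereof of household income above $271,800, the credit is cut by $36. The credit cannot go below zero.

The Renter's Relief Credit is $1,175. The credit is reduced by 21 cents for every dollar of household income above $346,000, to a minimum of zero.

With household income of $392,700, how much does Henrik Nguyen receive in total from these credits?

Elderly Relief Credit: 3% of the $193,000 excess over $199,700 is $5,790; credit = $9,000 − $5,790 = $3,210.
Rural Housing Credit: income exceeds $234,700 by $158,000 → 211 increments × $35 = $7,385 ≥ base, so the credit is $0.
Solar Installation Rebate: income exceeds $271,800 by $120,900 → 242 increments × $36 = $8,712 ≥ base, so the credit is $0.
Renter's Relief Credit: 21% of the $46,700 excess over $346,000 is $9,807 ≥ base, so the credit is $0.
Total: $3,210 + $0 + $0 + $0 = $3,210.

$3,210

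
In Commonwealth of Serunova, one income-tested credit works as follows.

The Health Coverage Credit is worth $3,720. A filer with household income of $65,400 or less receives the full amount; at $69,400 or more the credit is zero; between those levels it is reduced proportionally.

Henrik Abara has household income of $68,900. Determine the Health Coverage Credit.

Health Coverage Credit: $68,900 is $3,500 into a $4,000 phase-out range, leaving 500/4,000 of the credit: $3,720 × 500/4,000 = $465.

$465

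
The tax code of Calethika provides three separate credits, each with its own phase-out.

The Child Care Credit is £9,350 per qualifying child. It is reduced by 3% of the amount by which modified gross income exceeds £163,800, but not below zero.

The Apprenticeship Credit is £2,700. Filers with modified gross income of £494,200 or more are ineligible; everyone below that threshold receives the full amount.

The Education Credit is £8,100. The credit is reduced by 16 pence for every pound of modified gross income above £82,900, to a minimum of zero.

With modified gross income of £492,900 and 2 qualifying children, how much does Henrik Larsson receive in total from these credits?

Child Care Credit: base = 2 × £9,350 = £18,700. 3% of the £329,100 excess over £163,800 is £9,873; credit = £18,700 − £9,873 = £8,827.
Apprenticeship Credit: £492,900 is below the £494,200 cutoff, so the full £2,700 applies.
Education Credit: 16% of the £410,000 excess over £82,900 is £65,600 ≥ base, so the credit is £0.
Total: £8,827 + £2,700 + £0 = £11,527.

£11,527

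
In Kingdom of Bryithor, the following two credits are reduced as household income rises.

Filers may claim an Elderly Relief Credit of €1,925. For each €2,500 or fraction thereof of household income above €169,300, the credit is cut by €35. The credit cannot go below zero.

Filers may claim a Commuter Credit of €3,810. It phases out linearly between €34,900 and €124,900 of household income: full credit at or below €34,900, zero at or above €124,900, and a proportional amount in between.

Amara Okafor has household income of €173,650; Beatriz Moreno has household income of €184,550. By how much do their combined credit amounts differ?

Amara (€173,650): Elderly Relief Credit: income exceeds €169,300 by €4,350, which is 2 full-or-partial €2,500 increments; reduction = 2 × €35 = €70, leaving €1,855. Commuter Credit: €173,650 is at or above €124,900, so the credit is €0. total €1,855 + €0 = €1,855
Beatriz (€184,550): Elderly Relief Credit: income exceeds €169,300 by €15,250, which is 7 full-or-partial €2,500 increments; reduction = 7 × €35 = €245, leaving €1,680. Commuter Credit: €184,550 is at or above €124,900, so the credit is €0. total €1,680 + €0 = €1,680
Difference: |€1,855 − €1,680| = €175.

€175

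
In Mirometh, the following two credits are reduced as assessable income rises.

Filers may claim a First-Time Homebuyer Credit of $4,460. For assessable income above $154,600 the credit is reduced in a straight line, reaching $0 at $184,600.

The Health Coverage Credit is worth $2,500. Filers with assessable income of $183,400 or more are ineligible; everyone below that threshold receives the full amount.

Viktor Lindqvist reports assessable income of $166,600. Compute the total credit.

First-Time Homebuyer Credit: $166,600 is $12,000 into a $30,000 phase-out range, leaving 18,000/30,000 of the credit: $4,460 × 18,000/30,000 = $2,676.
Health Coverage Credit: $166,600 is below the $183,400 cutoff, so the full $2,500 applies.
Total: $2,676 + $2,500 = $5,176.

$5,176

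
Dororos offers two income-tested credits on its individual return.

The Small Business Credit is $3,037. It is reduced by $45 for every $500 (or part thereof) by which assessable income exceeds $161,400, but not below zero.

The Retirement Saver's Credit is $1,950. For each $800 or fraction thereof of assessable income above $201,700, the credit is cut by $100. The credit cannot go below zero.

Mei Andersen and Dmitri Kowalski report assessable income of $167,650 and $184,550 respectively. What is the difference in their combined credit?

$1,530

Mei ($167,650): Small Business Credit: income exceeds $161,400 by $6,250, which is 13 full-or-partial $500 increments; reduction = 13 × $45 = $585, leaving $2,452. Retirement Saver's Credit: $167,650 is at or below the $201,700 threshold, so the full $1,950 applies. total $2,452 + $1,950 = $4,402
Dmitri ($184,550): Small Business Credit: income exceeds $161,400 by $23,150, which is 47 full-or-partial $500 increments; reduction = 47 × $45 = $2,115, leaving $922. Retirement Saver's Credit: $184,550 is at or below the $201,700 threshold, so the full $1,950 applies. total $922 + $1,950 = $2,872
Difference: |$4,402 − $2,872| = $1,530.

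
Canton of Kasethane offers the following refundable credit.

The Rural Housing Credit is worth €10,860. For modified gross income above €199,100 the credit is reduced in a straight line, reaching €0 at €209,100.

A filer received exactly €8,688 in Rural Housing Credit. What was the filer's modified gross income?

€8,688 is 8,688/10,860 of the full €10,860, so 2,172/10,860 of the €10,000 range has been used: income = €199,100 + €10,000 × 2,172/10,860 = €201,100.

€201,100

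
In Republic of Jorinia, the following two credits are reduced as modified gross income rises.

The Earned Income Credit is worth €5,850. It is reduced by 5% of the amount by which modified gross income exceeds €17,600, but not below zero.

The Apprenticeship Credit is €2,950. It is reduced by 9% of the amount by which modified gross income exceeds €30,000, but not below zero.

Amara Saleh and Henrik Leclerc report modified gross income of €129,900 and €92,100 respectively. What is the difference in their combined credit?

€1,890

Amara (€129,900): Earned Income Credit: 5% of the €112,300 excess over €17,600 is €5,615; credit = €5,850 − €5,615 = €235. Apprenticeship Credit: 9% of the €99,900 excess over €30,000 is €8,991 ≥ base, so the credit is €0. total €235 + €0 = €235
Henrik (€92,100): Earned Income Credit: 5% of the €74,500 excess over €17,600 is €3,725; credit = €5,850 − €3,725 = €2,125. Apprenticeship Credit: 9% of the €62,100 excess over €30,000 is €5,589 ≥ base, so the credit is €0. total €2,125 + €0 = €2,125
Difference: |€235 − €2,125| = €1,890.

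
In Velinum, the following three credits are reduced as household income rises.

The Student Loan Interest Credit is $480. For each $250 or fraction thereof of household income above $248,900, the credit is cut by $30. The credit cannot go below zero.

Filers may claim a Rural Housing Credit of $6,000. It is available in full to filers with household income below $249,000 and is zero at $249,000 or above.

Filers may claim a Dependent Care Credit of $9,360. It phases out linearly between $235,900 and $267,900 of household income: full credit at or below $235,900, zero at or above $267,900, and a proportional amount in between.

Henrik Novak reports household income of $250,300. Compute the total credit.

$5,448

Student Loan Interest Credit: income exceeds $248,900 by $1,400, which is 6 full-or-partial $250 increments; reduction = 6 × $30 = $180, leaving $300.
Rural Housing Credit: $250,300 meets or exceeds the $249,000 cutoff, so the credit is $0.
Dependent Care Credit: $250,300 is $14,400 into a $32,000 phase-out range, leaving 17,600/32,000 of the credit: $9,360 × 17,600/32,000 = $5,148.
Total: $300 + $0 + $5,148 = $5,448.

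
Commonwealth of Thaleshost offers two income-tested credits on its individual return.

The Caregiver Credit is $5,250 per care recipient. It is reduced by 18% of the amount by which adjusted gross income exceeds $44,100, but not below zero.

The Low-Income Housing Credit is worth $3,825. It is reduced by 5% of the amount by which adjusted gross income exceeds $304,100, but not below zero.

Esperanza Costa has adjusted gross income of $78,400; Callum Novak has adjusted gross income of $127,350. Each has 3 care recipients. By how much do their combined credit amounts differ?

Esperanza ($78,400): Caregiver Credit: base = 3 × $5,250 = $15,750. 18% of the $34,300 excess over $44,100 is $6,174; credit = $15,750 − $6,174 = $9,576. Low-Income Housing Credit: $78,400 is at or below the $304,100 threshold, so the full $3,825 applies. total $9,576 + $3,825 = $13,401
Callum ($127,350): Caregiver Credit: base = 3 × $5,250 = $15,750. 18% of the $83,250 excess over $44,100 is $14,985; credit = $15,750 − $14,985 = $765. Low-Income Housing Credit: $127,350 is at or below the $304,100 threshold, so the full $3,825 applies. total $765 + $3,825 = $4,590
Difference: |$13,401 − $4,590| = $8,811.

$8,811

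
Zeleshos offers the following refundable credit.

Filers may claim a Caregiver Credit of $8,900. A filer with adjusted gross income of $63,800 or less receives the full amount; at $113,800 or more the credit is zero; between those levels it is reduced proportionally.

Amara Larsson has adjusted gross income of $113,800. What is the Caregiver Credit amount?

Caregiver Credit: $113,800 is at or above $113,800, so the credit is $0.

$0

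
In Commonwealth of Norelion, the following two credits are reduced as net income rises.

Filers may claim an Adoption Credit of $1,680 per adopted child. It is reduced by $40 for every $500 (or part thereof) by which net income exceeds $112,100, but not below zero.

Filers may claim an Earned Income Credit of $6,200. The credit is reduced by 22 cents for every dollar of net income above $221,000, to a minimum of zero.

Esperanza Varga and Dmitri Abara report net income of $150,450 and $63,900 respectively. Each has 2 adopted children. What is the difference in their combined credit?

Esperanza ($150,450): Adoption Credit: base = 2 × $1,680 = $3,360. income exceeds $112,100 by $38,350, which is 77 full-or-partial $500 increments; reduction = 77 × $40 = $3,080, leaving $280. Earned Income Credit: $150,450 is at or below the $221,000 threshold, so the full $6,200 applies. total $280 + $6,200 = $6,480
Dmitri ($63,900): Adoption Credit: base = 2 × $1,680 = $3,360. $63,900 is at or below the $112,100 threshold, so the full $3,360 applies. Earned Income Credit: $63,900 is at or below the $221,000 threshold, so the full $6,200 applies. total $3,360 + $6,200 = $9,560
Difference: |$6,480 − $9,560| = $3,080.

$3,080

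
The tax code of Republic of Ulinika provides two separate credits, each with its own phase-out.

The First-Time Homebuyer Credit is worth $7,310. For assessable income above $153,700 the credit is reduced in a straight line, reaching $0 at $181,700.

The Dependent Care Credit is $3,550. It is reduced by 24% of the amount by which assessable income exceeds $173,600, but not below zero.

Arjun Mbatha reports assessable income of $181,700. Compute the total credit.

First-Time Homebuyer Credit: $181,700 is at or above $181,700, so the credit is $0.
Dependent Care Credit: 24% of the $8,100 excess over $173,600 is $1,944; credit = $3,550 − $1,944 = $1,606.
Total: $0 + $1,606 = $1,606.

$1,606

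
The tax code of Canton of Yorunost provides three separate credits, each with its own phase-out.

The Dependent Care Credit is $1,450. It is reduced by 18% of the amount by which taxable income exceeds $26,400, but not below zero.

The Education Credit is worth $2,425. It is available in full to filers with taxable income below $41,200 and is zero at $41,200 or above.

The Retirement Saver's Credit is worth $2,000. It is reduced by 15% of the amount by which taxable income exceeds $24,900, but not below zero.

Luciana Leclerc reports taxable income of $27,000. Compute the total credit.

$5,452

Dependent Care Credit: 18% of the $600 excess over $26,400 is $108; credit = $1,450 − $108 = $1,342.
Education Credit: $27,000 is below the $41,200 cutoff, so the full $2,425 applies.
Retirement Saver's Credit: 15% of the $2,100 excess over $24,900 is $315; credit = $2,000 − $315 = $1,685.
Total: $1,342 + $2,425 + $1,685 = $5,452.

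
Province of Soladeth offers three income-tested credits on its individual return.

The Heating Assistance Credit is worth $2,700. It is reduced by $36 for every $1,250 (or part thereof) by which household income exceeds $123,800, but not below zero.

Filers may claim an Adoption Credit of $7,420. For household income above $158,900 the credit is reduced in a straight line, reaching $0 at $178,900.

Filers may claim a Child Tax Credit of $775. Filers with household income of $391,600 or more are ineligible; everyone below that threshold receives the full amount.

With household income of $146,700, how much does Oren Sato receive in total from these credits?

$10,211

Heating Assistance Credit: income exceeds $123,800 by $22,900, which is 19 full-or-partial $1,250 increments; reduction = 19 × $36 = $684, leaving $2,016.
Adoption Credit: $146,700 is at or below the $158,900 threshold, so the full $7,420 applies.
Child Tax Credit: $146,700 is below the $391,600 cutoff, so the full $775 applies.
Total: $2,016 + $7,420 + $775 = $10,211.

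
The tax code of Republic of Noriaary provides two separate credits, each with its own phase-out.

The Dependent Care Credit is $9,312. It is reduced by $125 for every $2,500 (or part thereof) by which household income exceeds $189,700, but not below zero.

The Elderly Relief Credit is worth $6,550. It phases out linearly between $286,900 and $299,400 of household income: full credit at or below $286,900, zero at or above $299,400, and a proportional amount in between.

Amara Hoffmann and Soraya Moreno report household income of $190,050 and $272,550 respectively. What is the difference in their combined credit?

Amara ($190,050): Dependent Care Credit: income exceeds $189,700 by $350, which is 1 full-or-partial $2,500 increment; reduction = 1 × $125 = $125, leaving $9,187. Elderly Relief Credit: $190,050 is at or below the $286,900 threshold, so the full $6,550 applies. total $9,187 + $6,550 = $15,737
Soraya ($272,550): Dependent Care Credit: income exceeds $189,700 by $82,850, which is 34 full-or-partial $2,500 increments; reduction = 34 × $125 = $4,250, leaving $5,062. Elderly Relief Credit: $272,550 is at or below the $286,900 threshold, so the full $6,550 applies. total $5,062 + $6,550 = $11,612
Difference: |$15,737 − $11,612| = $4,125.

$4,125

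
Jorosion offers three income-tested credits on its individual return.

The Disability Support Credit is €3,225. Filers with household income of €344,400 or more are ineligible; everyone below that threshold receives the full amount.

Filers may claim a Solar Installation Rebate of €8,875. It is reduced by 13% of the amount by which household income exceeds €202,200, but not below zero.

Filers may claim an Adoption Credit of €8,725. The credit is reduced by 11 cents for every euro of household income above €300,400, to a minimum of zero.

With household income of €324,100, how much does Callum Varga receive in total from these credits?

€9,343

Disability Support Credit: €324,100 is below the €344,400 cutoff, so the full €3,225 applies.
Solar Installation Rebate: 13% of the €121,900 excess over €202,200 is €15,847 ≥ base, so the credit is €0.
Adoption Credit: 11% of the €23,700 excess over €300,400 is €2,607; credit = €8,725 − €2,607 = €6,118.
Total: €3,225 + €0 + €6,118 = €9,343.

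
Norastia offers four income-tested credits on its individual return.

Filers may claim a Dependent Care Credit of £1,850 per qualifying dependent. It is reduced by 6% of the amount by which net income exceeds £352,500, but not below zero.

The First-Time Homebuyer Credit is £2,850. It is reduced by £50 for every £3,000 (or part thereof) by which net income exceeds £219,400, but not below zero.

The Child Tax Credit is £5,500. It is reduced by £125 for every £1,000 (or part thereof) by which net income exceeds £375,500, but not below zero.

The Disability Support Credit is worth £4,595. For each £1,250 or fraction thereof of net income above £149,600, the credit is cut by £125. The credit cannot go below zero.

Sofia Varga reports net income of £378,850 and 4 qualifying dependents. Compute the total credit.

Dependent Care Credit: base = 4 × £1,850 = £7,400. 6% of the £26,350 excess over £352,500 is £1,581; credit = £7,400 − £1,581 = £5,819.
First-Time Homebuyer Credit: income exceeds £219,400 by £159,450, which is 54 full-or-partial £3,000 increments; reduction = 54 × £50 = £2,700, leaving £150.
Child Tax Credit: income exceeds £375,500 by £3,350, which is 4 full-or-partial £1,000 increments; reduction = 4 × £125 = £500, leaving £5,000.
Disability Support Credit: income exceeds £149,600 by £229,250 → 184 increments × £125 = £23,000 ≥ base, so the credit is £0.
Total: £5,819 + £150 + £5,000 + £0 = £10,969.

£10,969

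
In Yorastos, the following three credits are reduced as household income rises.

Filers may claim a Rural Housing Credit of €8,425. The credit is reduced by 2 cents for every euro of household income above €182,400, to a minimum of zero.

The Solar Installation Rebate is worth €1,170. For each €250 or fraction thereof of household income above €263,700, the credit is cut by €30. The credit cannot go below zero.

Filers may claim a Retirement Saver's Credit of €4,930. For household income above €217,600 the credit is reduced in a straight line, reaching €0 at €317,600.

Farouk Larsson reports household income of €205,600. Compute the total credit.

€14,061

Rural Housing Credit: 2% of the €23,200 excess over €182,400 is €464; credit = €8,425 − €464 = €7,961.
Solar Installation Rebate: €205,600 is at or below the €263,700 threshold, so the full €1,170 applies.
Retirement Saver's Credit: €205,600 is at or below the €217,600 threshold, so the full €4,930 applies.
Total: €7,961 + €1,170 + €4,930 = €14,061.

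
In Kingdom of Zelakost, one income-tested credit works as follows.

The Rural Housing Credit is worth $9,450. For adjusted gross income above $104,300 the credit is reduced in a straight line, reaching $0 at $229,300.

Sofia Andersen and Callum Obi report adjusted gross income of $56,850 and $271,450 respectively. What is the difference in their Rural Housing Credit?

Sofia ($56,850): Rural Housing Credit: $56,850 is at or below the $104,300 threshold, so the full $9,450 applies.
Callum ($271,450): Rural Housing Credit: $271,450 is at or above $229,300, so the credit is $0.
Difference: |$9,450 − $0| = $9,450.

$9,450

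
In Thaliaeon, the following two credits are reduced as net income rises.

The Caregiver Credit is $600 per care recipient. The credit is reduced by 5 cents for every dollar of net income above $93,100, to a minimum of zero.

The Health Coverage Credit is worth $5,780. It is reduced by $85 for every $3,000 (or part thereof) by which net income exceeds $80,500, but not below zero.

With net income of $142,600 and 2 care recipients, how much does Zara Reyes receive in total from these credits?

$3,995

Caregiver Credit: base = 2 × $600 = $1,200. 5% of the $49,500 excess over $93,100 is $2,475 ≥ base, so the credit is $0.
Health Coverage Credit: income exceeds $80,500 by $62,100, which is 21 full-or-partial $3,000 increments; reduction = 21 × $85 = $1,785, leaving $3,995.
Total: $0 + $3,995 = $3,995.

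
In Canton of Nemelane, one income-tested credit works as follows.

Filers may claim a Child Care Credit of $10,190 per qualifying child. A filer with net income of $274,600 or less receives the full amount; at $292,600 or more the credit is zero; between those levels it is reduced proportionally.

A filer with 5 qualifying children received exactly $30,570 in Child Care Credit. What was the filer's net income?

Full credit = 5 × $10,190 = $50,950.
$30,570 is 30,570/50,950 of the full $50,950, so 20,380/50,950 of the $18,000 range has been used: income = $274,600 + $18,000 × 20,380/50,950 = $281,800.

$281,800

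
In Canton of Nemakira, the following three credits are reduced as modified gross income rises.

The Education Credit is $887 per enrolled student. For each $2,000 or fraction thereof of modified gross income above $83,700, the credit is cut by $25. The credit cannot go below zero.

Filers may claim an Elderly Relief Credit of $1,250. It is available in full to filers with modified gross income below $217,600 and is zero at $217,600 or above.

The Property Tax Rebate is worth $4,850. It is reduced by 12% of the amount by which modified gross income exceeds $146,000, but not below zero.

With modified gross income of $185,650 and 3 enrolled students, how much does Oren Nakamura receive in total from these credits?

Education Credit: base = 3 × $887 = $2,661. income exceeds $83,700 by $101,950, which is 51 full-or-partial $2,000 increments; reduction = 51 × $25 = $1,275, leaving $1,386.
Elderly Relief Credit: $185,650 is below the $217,600 cutoff, so the full $1,250 applies.
Property Tax Rebate: 12% of the $39,650 excess over $146,000 is $4,758; credit = $4,850 − $4,758 = $92.
Total: $1,386 + $1,250 + $92 = $2,728.

$2,728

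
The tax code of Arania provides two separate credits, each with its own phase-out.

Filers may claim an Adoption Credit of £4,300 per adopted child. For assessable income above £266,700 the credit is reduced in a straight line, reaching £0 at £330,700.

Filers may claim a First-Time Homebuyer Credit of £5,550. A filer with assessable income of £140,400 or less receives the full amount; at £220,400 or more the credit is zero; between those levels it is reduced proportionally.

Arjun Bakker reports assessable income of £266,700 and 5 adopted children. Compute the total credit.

Adoption Credit: base = 5 × £4,300 = £21,500. £266,700 is at or below the £266,700 threshold, so the full £21,500 applies.
First-Time Homebuyer Credit: £266,700 is at or above £220,400, so the credit is £0.
Total: £21,500 + £0 = £21,500.

£21,500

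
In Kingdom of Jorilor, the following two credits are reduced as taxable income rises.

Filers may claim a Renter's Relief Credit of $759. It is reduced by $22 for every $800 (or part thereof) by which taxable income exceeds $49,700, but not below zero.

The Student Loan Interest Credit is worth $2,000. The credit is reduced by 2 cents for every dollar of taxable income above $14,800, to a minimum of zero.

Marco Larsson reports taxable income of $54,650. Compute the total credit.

Renter's Relief Credit: income exceeds $49,700 by $4,950, which is 7 full-or-partial $800 increments; reduction = 7 × $22 = $154, leaving $605.
Student Loan Interest Credit: 2% of the $39,850 excess over $14,800 is $797; credit = $2,000 − $797 = $1,203.
Total: $605 + $1,203 = $1,808.

$1,808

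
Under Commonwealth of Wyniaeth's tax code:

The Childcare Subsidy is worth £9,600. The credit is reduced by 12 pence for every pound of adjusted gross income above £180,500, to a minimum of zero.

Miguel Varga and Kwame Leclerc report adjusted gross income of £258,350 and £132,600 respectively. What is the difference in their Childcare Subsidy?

£9,342

Miguel (£258,350): Childcare Subsidy: 12% of the £77,850 excess over £180,500 is £9,342; credit = £9,600 − £9,342 = £258.
Kwame (£132,600): Childcare Subsidy: £132,600 is at or below the £180,500 threshold, so the full £9,600 applies.
Difference: |£258 − £9,600| = £9,342.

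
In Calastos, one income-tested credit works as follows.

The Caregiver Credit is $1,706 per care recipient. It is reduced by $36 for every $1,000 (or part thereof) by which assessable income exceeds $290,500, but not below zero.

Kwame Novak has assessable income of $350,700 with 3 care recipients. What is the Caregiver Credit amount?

Caregiver Credit: base = 3 × $1,706 = $5,118. income exceeds $290,500 by $60,200, which is 61 full-or-partial $1,000 increments; reduction = 61 × $36 = $2,196, leaving $2,922.

$2,922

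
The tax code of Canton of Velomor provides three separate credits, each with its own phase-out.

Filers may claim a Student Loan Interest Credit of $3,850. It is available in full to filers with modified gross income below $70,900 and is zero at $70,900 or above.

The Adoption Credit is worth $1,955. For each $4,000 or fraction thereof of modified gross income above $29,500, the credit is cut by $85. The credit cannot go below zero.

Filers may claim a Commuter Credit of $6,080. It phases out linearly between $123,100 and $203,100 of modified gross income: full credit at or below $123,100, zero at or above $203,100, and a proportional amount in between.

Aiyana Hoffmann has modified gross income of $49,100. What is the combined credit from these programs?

Student Loan Interest Credit: $49,100 is below the $70,900 cutoff, so the full $3,850 applies.
Adoption Credit: income exceeds $29,500 by $19,600, which is 5 full-or-partial $4,000 increments; reduction = 5 × $85 = $425, leaving $1,530.
Commuter Credit: $49,100 is at or below the $123,100 threshold, so the full $6,080 applies.
Total: $3,850 + $1,530 + $6,080 = $11,460.

$11,460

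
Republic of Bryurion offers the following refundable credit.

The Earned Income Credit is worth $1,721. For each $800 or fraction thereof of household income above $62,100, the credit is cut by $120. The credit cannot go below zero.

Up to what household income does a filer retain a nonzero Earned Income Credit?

$73,300

After 14 increments the reduction is 14 × $120 = $1,680, leaving $41; one more increment wipes it out. Increment 14 ends at excess 14 × $800 = $11,200, so the highest qualifying income is $62,100 + $11,200 = $73,300.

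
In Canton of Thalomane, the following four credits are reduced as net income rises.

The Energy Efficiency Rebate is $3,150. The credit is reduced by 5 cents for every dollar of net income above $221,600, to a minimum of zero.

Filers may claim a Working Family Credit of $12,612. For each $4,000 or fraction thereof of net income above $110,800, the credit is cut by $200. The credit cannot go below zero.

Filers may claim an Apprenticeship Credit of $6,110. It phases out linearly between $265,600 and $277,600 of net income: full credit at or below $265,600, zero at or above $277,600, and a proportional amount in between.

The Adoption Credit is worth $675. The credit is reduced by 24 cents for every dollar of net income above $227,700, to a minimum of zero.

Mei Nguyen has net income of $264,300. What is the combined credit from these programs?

Energy Efficiency Rebate: 5% of the $42,700 excess over $221,600 is $2,135; credit = $3,150 − $2,135 = $1,015.
Working Family Credit: income exceeds $110,800 by $153,500, which is 39 full-or-partial $4,000 increments; reduction = 39 × $200 = $7,800, leaving $4,812.
Apprenticeship Credit: $264,300 is at or below the $265,600 threshold, so the full $6,110 applies.
Adoption Credit: 24% of the $36,600 excess over $227,700 is $8,784 ≥ base, so the credit is $0.
Total: $1,015 + $4,812 + $6,110 + $0 = $11,937.

$11,937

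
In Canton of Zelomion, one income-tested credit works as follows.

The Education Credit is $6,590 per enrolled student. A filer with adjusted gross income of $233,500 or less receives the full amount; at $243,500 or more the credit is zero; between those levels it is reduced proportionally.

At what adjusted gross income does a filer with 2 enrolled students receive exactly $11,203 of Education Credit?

$235,000

Full credit = 2 × $6,590 = $13,180.
$11,203 is 11,203/13,180 of the full $13,180, so 1,977/13,180 of the $10,000 range has been used: income = $233,500 + $10,000 × 1,977/13,180 = $235,000.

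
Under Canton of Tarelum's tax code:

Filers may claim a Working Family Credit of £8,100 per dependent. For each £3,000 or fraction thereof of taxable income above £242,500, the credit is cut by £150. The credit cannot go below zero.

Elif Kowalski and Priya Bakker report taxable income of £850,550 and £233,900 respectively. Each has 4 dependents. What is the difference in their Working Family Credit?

£30,450

Elif (£850,550): Working Family Credit: base = 4 × £8,100 = £32,400. income exceeds £242,500 by £608,050, which is 203 full-or-partial £3,000 increments; reduction = 203 × £150 = £30,450, leaving £1,950.
Priya (£233,900): Working Family Credit: base = 4 × £8,100 = £32,400. £233,900 is at or below the £242,500 threshold, so the full £32,400 applies.
Difference: |£1,950 − £32,400| = £30,450.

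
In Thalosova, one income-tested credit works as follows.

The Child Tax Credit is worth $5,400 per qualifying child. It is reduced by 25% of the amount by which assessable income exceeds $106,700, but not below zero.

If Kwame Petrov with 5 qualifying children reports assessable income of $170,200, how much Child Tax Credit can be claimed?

$11,125

Child Tax Credit: base = 5 × $5,400 = $27,000. 25% of the $63,500 excess over $106,700 is $15,875; credit = $27,000 − $15,875 = $11,125.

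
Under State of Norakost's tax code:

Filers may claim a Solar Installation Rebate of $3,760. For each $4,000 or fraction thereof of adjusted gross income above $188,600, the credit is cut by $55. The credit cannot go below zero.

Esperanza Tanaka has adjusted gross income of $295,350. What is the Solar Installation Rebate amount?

Solar Installation Rebate: income exceeds $188,600 by $106,750, which is 27 full-or-partial $4,000 increments; reduction = 27 × $55 = $1,485, leaving $2,275.

$2,275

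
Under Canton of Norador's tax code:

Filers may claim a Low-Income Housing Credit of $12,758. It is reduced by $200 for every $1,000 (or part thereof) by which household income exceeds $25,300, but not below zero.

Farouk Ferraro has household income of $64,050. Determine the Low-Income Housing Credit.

Low-Income Housing Credit: income exceeds $25,300 by $38,750, which is 39 full-or-partial $1,000 increments; reduction = 39 × $200 = $7,800, leaving $4,958.

$4,958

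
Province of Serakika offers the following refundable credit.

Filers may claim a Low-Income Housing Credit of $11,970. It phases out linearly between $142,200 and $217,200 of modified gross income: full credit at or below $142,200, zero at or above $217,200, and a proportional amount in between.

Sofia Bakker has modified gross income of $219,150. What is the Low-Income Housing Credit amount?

$0

Low-Income Housing Credit: $219,150 is at or above $217,200, so the credit is $0.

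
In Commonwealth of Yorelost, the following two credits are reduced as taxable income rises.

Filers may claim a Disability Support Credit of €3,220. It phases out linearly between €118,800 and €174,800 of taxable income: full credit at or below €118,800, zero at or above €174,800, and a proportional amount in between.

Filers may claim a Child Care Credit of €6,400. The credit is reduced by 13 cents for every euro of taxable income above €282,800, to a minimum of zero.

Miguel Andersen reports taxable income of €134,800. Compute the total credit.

Disability Support Credit: €134,800 is €16,000 into a €56,000 phase-out range, leaving 40,000/56,000 of the credit: €3,220 × 40,000/56,000 = €2,300.
Child Care Credit: €134,800 is at or below the €282,800 threshold, so the full €6,400 applies.
Total: €2,300 + €6,400 = €8,700.

€8,700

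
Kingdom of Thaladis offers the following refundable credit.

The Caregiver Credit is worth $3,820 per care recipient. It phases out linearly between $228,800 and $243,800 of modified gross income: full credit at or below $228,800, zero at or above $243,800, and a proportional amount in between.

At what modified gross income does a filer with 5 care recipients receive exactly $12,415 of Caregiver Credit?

Full credit = 5 × $3,820 = $19,100.
$12,415 is 12,415/19,100 of the full $19,100, so 6,685/19,100 of the $15,000 range has been used: income = $228,800 + $15,000 × 6,685/19,100 = $234,050.

$234,050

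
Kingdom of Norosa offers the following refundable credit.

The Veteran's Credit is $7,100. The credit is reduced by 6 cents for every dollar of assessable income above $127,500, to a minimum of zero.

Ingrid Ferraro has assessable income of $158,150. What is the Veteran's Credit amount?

$5,261

Veteran's Credit: 6% of the $30,650 excess over $127,500 is $1,839; credit = $7,100 − $1,839 = $5,261.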